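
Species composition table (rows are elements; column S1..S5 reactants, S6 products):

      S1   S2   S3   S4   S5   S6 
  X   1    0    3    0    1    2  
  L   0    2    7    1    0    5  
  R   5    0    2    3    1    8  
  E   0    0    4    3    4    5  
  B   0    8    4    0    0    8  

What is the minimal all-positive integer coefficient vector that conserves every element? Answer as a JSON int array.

X: 5·1+5·0+2·3+6·0+1·1 = 12 | 6·2 = 12
L: 5·0+5·2+2·7+6·1+1·0 = 30 | 6·5 = 30
R: 5·5+5·0+2·2+6·3+1·1 = 48 | 6·8 = 48
E: 5·0+5·0+2·4+6·3+1·4 = 30 | 6·5 = 30
B: 5·0+5·8+2·4+6·0+1·0 = 48 | 6·8 = 48
gcd(5,5,2,6,1,6) = 1

Coefficients: [5, 5, 2, 6, 1, 6]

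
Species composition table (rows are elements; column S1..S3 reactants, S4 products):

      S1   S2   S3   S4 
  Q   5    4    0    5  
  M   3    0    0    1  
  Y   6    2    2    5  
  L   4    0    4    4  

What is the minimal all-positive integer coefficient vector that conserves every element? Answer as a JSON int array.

Coefficients: [2, 5, 4, 6]

Q: 2·5+5·4+4·0 = 30 | 6·5 = 30
M: 2·3+5·0+4·0 = 6 | 6·1 = 6
Y: 2·6+5·2+4·2 = 30 | 6·5 = 30
L: 2·4+5·0+4·4 = 24 | 6·4 = 24
gcd(2,5,4,6) = 1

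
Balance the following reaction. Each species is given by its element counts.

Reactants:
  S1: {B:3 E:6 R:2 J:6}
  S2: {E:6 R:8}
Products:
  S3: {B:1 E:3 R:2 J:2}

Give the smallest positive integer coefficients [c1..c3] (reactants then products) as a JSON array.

B: 2·3+1·0 = 6 | 6·1 = 6
E: 2·6+1·6 = 18 | 6·3 = 18
R: 2·2+1·8 = 12 | 6·2 = 12
J: 2·6+1·0 = 12 | 6·2 = 12
gcd(2,1,6) = 1

Coefficients: [2, 1, 6]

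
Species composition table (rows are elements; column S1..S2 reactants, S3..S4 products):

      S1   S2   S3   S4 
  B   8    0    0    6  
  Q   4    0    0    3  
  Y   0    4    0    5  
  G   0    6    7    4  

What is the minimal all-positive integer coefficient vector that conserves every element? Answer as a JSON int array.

B: 3·8+5·0 = 24 | 2·0+4·6 = 24
Q: 3·4+5·0 = 12 | 2·0+4·3 = 12
Y: 3·0+5·4 = 20 | 2·0+4·5 = 20
G: 3·0+5·6 = 30 | 2·7+4·4 = 30
gcd(3,5,2,4) = 1

Coefficients: [3, 5, 2, 4]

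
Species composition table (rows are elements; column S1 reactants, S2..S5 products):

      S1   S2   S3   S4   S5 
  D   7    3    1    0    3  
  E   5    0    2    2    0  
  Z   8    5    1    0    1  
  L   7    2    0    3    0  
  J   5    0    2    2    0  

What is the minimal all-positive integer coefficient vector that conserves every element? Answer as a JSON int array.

Coefficients: [4, 5, 4, 6, 3]

D: 4·7 = 28 | 5·3+4·1+6·0+3·3 = 28
E: 4·5 = 20 | 5·0+4·2+6·2+3·0 = 20
Z: 4·8 = 32 | 5·5+4·1+6·0+3·1 = 32
L: 4·7 = 28 | 5·2+4·0+6·3+3·0 = 28
J: 4·5 = 20 | 5·0+4·2+6·2+3·0 = 20
gcd(4,5,4,6,3) = 1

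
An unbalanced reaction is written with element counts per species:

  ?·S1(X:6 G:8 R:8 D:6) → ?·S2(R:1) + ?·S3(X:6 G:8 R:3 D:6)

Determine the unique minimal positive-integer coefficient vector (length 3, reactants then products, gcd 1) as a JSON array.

Coefficients: [1, 5, 1]

X: 1·6 = 6 | 5·0+1·6 = 6
G: 1·8 = 8 | 5·0+1·8 = 8
R: 1·8 = 8 | 5·1+1·3 = 8
D: 1·6 = 6 | 5·0+1·6 = 6
gcd(1,5,1) = 1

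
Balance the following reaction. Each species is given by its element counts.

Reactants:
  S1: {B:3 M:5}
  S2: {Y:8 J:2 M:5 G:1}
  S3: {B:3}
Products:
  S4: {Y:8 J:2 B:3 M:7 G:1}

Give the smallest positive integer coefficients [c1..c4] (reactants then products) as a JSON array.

Coefficients: [2, 5, 3, 5]

Y: 2·0+5·8+3·0 = 40 | 5·8 = 40
J: 2·0+5·2+3·0 = 10 | 5·2 = 10
B: 2·3+5·0+3·3 = 15 | 5·3 = 15
M: 2·5+5·5+3·0 = 35 | 5·7 = 35
G: 2·0+5·1+3·0 = 5 | 5·1 = 5
gcd(2,5,3,5) = 1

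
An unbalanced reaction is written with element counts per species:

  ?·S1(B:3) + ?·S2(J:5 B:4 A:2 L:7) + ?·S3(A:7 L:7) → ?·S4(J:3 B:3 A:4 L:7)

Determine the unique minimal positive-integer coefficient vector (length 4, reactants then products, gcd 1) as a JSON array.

Coefficients: [1, 3, 2, 5]

J: 1·0+3·5+2·0 = 15 | 5·3 = 15
B: 1·3+3·4+2·0 = 15 | 5·3 = 15
A: 1·0+3·2+2·7 = 20 | 5·4 = 20
L: 1·0+3·7+2·7 = 35 | 5·7 = 35
gcd(1,3,2,5) = 1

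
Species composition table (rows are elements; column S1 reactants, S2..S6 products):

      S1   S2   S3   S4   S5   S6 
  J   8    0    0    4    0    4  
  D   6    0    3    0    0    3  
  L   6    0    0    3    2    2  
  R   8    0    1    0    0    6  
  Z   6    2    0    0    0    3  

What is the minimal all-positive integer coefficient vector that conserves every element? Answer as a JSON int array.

J: 5·8 = 40 | 6·0+4·0+4·4+3·0+6·4 = 40
D: 5·6 = 30 | 6·0+4·3+4·0+3·0+6·3 = 30
L: 5·6 = 30 | 6·0+4·0+4·3+3·2+6·2 = 30
R: 5·8 = 40 | 6·0+4·1+4·0+3·0+6·6 = 40
Z: 5·6 = 30 | 6·2+4·0+4·0+3·0+6·3 = 30
gcd(5,6,4,4,3,6) = 1

Coefficients: [5, 6, 4, 4, 3, 6]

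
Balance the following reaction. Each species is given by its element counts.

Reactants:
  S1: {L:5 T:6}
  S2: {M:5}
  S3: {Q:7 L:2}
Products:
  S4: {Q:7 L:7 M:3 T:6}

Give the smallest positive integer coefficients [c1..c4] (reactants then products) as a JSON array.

Coefficients: [5, 3, 5, 5]

Q: 5·0+3·0+5·7 = 35 | 5·7 = 35
L: 5·5+3·0+5·2 = 35 | 5·7 = 35
M: 5·0+3·5+5·0 = 15 | 5·3 = 15
T: 5·6+3·0+5·0 = 30 | 5·6 = 30
gcd(5,3,5,5) = 1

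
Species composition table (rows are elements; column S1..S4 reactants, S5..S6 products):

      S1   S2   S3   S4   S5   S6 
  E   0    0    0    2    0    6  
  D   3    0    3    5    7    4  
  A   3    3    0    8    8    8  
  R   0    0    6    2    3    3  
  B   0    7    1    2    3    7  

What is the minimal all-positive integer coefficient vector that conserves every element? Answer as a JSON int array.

Coefficients: [6, 2, 2, 3, 5, 1]

E: 6·0+2·0+2·0+3·2 = 6 | 5·0+1·6 = 6
D: 6·3+2·0+2·3+3·5 = 39 | 5·7+1·4 = 39
A: 6·3+2·3+2·0+3·8 = 48 | 5·8+1·8 = 48
R: 6·0+2·0+2·6+3·2 = 18 | 5·3+1·3 = 18
B: 6·0+2·7+2·1+3·2 = 22 | 5·3+1·7 = 22
gcd(6,2,2,3,5,1) = 1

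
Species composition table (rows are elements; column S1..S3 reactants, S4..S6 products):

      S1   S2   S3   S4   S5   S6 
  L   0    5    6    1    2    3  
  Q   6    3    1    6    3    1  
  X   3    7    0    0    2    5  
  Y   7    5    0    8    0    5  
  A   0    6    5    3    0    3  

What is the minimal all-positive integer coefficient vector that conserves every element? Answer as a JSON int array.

Coefficients: [6, 1, 3, 4, 5, 3]

L: 6·0+1·5+3·6 = 23 | 4·1+5·2+3·3 = 23
Q: 6·6+1·3+3·1 = 42 | 4·6+5·3+3·1 = 42
X: 6·3+1·7+3·0 = 25 | 4·0+5·2+3·5 = 25
Y: 6·7+1·5+3·0 = 47 | 4·8+5·0+3·5 = 47
A: 6·0+1·6+3·5 = 21 | 4·3+5·0+3·3 = 21
gcd(6,1,3,4,5,3) = 1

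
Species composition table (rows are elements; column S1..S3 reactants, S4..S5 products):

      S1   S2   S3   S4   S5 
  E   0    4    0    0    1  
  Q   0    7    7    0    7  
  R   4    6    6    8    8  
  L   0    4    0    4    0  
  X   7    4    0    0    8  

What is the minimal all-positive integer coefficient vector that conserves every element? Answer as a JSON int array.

Coefficients: [4, 1, 3, 1, 4]

E: 4·0+1·4+3·0 = 4 | 1·0+4·1 = 4
Q: 4·0+1·7+3·7 = 28 | 1·0+4·7 = 28
R: 4·4+1·6+3·6 = 40 | 1·8+4·8 = 40
L: 4·0+1·4+3·0 = 4 | 1·4+4·0 = 4
X: 4·7+1·4+3·0 = 32 | 1·0+4·8 = 32
gcd(4,1,3,1,4) = 1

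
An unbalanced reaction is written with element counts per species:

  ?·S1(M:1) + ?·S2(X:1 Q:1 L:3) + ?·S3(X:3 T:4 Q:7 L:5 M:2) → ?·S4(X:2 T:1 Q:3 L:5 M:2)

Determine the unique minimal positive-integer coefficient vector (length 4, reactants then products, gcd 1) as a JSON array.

Coefficients: [6, 5, 1, 4]

X: 6·0+5·1+1·3 = 8 | 4·2 = 8
T: 6·0+5·0+1·4 = 4 | 4·1 = 4
Q: 6·0+5·1+1·7 = 12 | 4·3 = 12
L: 6·0+5·3+1·5 = 20 | 4·5 = 20
M: 6·1+5·0+1·2 = 8 | 4·2 = 8
gcd(6,5,1,4) = 1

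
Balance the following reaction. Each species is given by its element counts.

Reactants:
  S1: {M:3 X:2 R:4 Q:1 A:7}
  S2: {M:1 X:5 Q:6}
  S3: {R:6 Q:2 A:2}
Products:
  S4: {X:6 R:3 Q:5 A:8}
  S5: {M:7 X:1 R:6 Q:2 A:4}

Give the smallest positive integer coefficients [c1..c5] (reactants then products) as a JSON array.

M: 6·3+3·1+1·0 = 21 | 4·0+3·7 = 21
X: 6·2+3·5+1·0 = 27 | 4·6+3·1 = 27
R: 6·4+3·0+1·6 = 30 | 4·3+3·6 = 30
Q: 6·1+3·6+1·2 = 26 | 4·5+3·2 = 26
A: 6·7+3·0+1·2 = 44 | 4·8+3·4 = 44
gcd(6,3,1,4,3) = 1

Coefficients: [6, 3, 1, 4, 3]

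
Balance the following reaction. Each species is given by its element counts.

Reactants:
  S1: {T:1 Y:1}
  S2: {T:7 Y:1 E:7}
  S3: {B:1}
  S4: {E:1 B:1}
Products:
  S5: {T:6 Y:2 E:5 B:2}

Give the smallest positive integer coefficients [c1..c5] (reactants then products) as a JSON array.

Coefficients: [4, 2, 5, 1, 3]

T: 4·1+2·7+5·0+1·0 = 18 | 3·6 = 18
Y: 4·1+2·1+5·0+1·0 = 6 | 3·2 = 6
E: 4·0+2·7+5·0+1·1 = 15 | 3·5 = 15
B: 4·0+2·0+5·1+1·1 = 6 | 3·2 = 6
gcd(4,2,5,1,3) = 1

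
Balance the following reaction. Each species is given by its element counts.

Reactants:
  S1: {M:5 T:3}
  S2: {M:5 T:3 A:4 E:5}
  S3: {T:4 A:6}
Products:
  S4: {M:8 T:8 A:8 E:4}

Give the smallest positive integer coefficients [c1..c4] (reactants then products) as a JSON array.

Coefficients: [4, 4, 4, 5]

M: 4·5+4·5+4·0 = 40 | 5·8 = 40
T: 4·3+4·3+4·4 = 40 | 5·8 = 40
A: 4·0+4·4+4·6 = 40 | 5·8 = 40
E: 4·0+4·5+4·0 = 20 | 5·4 = 20
gcd(4,4,4,5) = 1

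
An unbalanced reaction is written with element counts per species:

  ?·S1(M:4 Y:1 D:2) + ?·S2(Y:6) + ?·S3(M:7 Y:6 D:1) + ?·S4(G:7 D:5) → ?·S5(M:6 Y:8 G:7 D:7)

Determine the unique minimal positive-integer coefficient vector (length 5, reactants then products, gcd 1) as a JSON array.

M: 4·4+4·0+2·7+5·0 = 30 | 5·6 = 30
Y: 4·1+4·6+2·6+5·0 = 40 | 5·8 = 40
G: 4·0+4·0+2·0+5·7 = 35 | 5·7 = 35
D: 4·2+4·0+2·1+5·5 = 35 | 5·7 = 35
gcd(4,4,2,5,5) = 1

Coefficients: [4, 4, 2, 5, 5]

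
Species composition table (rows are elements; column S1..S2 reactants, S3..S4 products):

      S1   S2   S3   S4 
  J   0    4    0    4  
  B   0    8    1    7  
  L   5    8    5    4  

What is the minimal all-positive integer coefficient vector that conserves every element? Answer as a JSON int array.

J: 1·0+5·4 = 20 | 5·0+5·4 = 20
B: 1·0+5·8 = 40 | 5·1+5·7 = 40
L: 1·5+5·8 = 45 | 5·5+5·4 = 45
gcd(1,5,5,5) = 1

Coefficients: [1, 5, 5, 5]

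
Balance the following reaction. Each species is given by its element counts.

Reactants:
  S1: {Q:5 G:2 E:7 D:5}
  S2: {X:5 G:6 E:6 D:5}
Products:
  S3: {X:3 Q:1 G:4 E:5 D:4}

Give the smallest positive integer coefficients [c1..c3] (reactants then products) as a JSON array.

X: 1·0+3·5 = 15 | 5·3 = 15
Q: 1·5+3·0 = 5 | 5·1 = 5
G: 1·2+3·6 = 20 | 5·4 = 20
E: 1·7+3·6 = 25 | 5·5 = 25
D: 1·5+3·5 = 20 | 5·4 = 20
gcd(1,3,5) = 1

Coefficients: [1, 3, 5]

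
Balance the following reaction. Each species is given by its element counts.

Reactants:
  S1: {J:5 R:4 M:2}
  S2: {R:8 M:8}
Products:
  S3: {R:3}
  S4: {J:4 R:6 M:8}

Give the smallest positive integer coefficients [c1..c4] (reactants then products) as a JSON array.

Coefficients: [4, 4, 6, 5]

J: 4·5+4·0 = 20 | 6·0+5·4 = 20
R: 4·4+4·8 = 48 | 6·3+5·6 = 48
M: 4·2+4·8 = 40 | 6·0+5·8 = 40
gcd(4,4,6,5) = 1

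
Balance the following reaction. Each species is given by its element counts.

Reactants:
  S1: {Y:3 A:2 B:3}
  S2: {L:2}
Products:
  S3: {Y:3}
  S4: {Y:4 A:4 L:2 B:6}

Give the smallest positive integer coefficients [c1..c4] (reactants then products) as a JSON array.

Y: 6·3+3·0 = 18 | 2·3+3·4 = 18
A: 6·2+3·0 = 12 | 2·0+3·4 = 12
L: 6·0+3·2 = 6 | 2·0+3·2 = 6
B: 6·3+3·0 = 18 | 2·0+3·6 = 18
gcd(6,3,2,3) = 1

Coefficients: [6, 3, 2, 3]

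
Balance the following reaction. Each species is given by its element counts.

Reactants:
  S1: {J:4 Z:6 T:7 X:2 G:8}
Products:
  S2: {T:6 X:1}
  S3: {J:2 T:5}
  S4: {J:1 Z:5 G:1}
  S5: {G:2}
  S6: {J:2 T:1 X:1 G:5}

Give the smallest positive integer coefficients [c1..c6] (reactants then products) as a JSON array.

J: 5·4 = 20 | 4·0+1·2+6·1+2·0+6·2 = 20
Z: 5·6 = 30 | 4·0+1·0+6·5+2·0+6·0 = 30
T: 5·7 = 35 | 4·6+1·5+6·0+2·0+6·1 = 35
X: 5·2 = 10 | 4·1+1·0+6·0+2·0+6·1 = 10
G: 5·8 = 40 | 4·0+1·0+6·1+2·2+6·5 = 40
gcd(5,4,1,6,2,6) = 1

Coefficients: [5, 4, 1, 6, 2, 6]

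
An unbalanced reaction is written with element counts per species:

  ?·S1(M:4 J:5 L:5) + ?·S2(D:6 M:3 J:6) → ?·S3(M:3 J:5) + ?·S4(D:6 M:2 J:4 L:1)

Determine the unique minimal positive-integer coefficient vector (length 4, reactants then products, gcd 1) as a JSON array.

Coefficients: [1, 5, 3, 5]

D: 1·0+5·6 = 30 | 3·0+5·6 = 30
M: 1·4+5·3 = 19 | 3·3+5·2 = 19
J: 1·5+5·6 = 35 | 3·5+5·4 = 35
L: 1·5+5·0 = 5 | 3·0+5·1 = 5
gcd(1,5,3,5) = 1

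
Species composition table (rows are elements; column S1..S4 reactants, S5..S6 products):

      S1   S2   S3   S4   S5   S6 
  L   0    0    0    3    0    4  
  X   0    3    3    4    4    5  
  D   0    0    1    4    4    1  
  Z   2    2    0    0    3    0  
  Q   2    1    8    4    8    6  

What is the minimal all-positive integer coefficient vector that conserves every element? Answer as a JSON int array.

L: 4·0+2·0+3·0+4·3 = 12 | 4·0+3·4 = 12
X: 4·0+2·3+3·3+4·4 = 31 | 4·4+3·5 = 31
D: 4·0+2·0+3·1+4·4 = 19 | 4·4+3·1 = 19
Z: 4·2+2·2+3·0+4·0 = 12 | 4·3+3·0 = 12
Q: 4·2+2·1+3·8+4·4 = 50 | 4·8+3·6 = 50
gcd(4,2,3,4,4,3) = 1

Coefficients: [4, 2, 3, 4, 4, 3]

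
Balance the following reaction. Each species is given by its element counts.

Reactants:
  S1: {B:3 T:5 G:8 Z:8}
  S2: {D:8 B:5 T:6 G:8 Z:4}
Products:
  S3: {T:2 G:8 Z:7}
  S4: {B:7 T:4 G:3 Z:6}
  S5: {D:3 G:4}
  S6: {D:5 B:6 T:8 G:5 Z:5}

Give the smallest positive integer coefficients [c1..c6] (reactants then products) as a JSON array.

D: 4·0+5·8 = 40 | 3·0+1·0+5·3+5·5 = 40
B: 4·3+5·5 = 37 | 3·0+1·7+5·0+5·6 = 37
T: 4·5+5·6 = 50 | 3·2+1·4+5·0+5·8 = 50
G: 4·8+5·8 = 72 | 3·8+1·3+5·4+5·5 = 72
Z: 4·8+5·4 = 52 | 3·7+1·6+5·0+5·5 = 52
gcd(4,5,3,1,5,5) = 1

Coefficients: [4, 5, 3, 1, 5, 5]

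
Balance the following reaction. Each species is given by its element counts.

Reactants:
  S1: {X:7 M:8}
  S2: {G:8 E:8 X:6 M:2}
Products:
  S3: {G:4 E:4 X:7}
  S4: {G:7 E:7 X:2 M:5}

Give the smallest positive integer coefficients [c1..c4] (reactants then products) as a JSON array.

G: 1·0+6·8 = 48 | 5·4+4·7 = 48
E: 1·0+6·8 = 48 | 5·4+4·7 = 48
X: 1·7+6·6 = 43 | 5·7+4·2 = 43
M: 1·8+6·2 = 20 | 5·0+4·5 = 20
gcd(1,6,5,4) = 1

Coefficients: [1, 6, 5, 4]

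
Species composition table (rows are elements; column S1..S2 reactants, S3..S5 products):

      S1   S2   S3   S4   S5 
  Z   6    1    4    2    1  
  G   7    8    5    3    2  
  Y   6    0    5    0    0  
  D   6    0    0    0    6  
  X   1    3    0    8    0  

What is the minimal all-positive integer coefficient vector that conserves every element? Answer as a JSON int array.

Coefficients: [5, 1, 6, 1, 5]

Z: 5·6+1·1 = 31 | 6·4+1·2+5·1 = 31
G: 5·7+1·8 = 43 | 6·5+1·3+5·2 = 43
Y: 5·6+1·0 = 30 | 6·5+1·0+5·0 = 30
D: 5·6+1·0 = 30 | 6·0+1·0+5·6 = 30
X: 5·1+1·3 = 8 | 6·0+1·8+5·0 = 8
gcd(5,1,6,1,5) = 1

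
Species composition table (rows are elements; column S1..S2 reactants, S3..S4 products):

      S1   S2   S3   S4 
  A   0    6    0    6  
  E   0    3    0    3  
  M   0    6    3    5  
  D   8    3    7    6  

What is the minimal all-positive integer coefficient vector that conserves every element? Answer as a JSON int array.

A: 2·0+3·6 = 18 | 1·0+3·6 = 18
E: 2·0+3·3 = 9 | 1·0+3·3 = 9
M: 2·0+3·6 = 18 | 1·3+3·5 = 18
D: 2·8+3·3 = 25 | 1·7+3·6 = 25
gcd(2,3,1,3) = 1

Coefficients: [2, 3, 1, 3]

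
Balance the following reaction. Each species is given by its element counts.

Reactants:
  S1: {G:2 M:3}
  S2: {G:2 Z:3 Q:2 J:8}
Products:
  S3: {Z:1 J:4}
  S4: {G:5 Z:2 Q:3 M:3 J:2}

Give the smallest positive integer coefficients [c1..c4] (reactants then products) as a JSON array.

G: 2·2+3·2 = 10 | 5·0+2·5 = 10
Z: 2·0+3·3 = 9 | 5·1+2·2 = 9
Q: 2·0+3·2 = 6 | 5·0+2·3 = 6
M: 2·3+3·0 = 6 | 5·0+2·3 = 6
J: 2·0+3·8 = 24 | 5·4+2·2 = 24
gcd(2,3,5,2) = 1

Coefficients: [2, 3, 5, 2]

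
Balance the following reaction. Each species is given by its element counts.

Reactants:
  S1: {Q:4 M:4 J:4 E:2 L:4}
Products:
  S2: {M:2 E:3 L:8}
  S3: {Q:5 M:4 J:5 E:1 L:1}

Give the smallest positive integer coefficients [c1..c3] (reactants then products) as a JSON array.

Coefficients: [5, 2, 4]

Q: 5·4 = 20 | 2·0+4·5 = 20
M: 5·4 = 20 | 2·2+4·4 = 20
J: 5·4 = 20 | 2·0+4·5 = 20
E: 5·2 = 10 | 2·3+4·1 = 10
L: 5·4 = 20 | 2·8+4·1 = 20
gcd(5,2,4) = 1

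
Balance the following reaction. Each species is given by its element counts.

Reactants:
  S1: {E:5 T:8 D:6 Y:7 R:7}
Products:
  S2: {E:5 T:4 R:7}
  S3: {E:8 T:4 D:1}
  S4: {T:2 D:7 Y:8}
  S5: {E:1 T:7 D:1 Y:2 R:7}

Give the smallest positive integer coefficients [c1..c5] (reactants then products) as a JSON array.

Coefficients: [4, 2, 1, 3, 2]

E: 4·5 = 20 | 2·5+1·8+3·0+2·1 = 20
T: 4·8 = 32 | 2·4+1·4+3·2+2·7 = 32
D: 4·6 = 24 | 2·0+1·1+3·7+2·1 = 24
Y: 4·7 = 28 | 2·0+1·0+3·8+2·2 = 28
R: 4·7 = 28 | 2·7+1·0+3·0+2·7 = 28
gcd(4,2,1,3,2) = 1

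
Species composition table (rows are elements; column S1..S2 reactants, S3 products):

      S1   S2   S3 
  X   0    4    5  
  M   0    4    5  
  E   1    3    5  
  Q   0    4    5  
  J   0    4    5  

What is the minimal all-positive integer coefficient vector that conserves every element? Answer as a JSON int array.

X: 5·0+5·4 = 20 | 4·5 = 20
M: 5·0+5·4 = 20 | 4·5 = 20
E: 5·1+5·3 = 20 | 4·5 = 20
Q: 5·0+5·4 = 20 | 4·5 = 20
J: 5·0+5·4 = 20 | 4·5 = 20
gcd(5,5,4) = 1

Coefficients: [5, 5, 4]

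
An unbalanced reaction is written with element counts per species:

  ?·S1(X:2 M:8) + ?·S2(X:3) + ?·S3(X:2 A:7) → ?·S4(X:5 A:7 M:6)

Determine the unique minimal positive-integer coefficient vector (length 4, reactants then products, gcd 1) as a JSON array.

Coefficients: [3, 2, 4, 4]

X: 3·2+2·3+4·2 = 20 | 4·5 = 20
A: 3·0+2·0+4·7 = 28 | 4·7 = 28
M: 3·8+2·0+4·0 = 24 | 4·6 = 24
gcd(3,2,4,4) = 1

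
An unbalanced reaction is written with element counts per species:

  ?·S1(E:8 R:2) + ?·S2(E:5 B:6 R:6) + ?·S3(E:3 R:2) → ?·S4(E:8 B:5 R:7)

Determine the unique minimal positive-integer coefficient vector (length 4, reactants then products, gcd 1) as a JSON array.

E: 1·8+5·5+5·3 = 48 | 6·8 = 48
B: 1·0+5·6+5·0 = 30 | 6·5 = 30
R: 1·2+5·6+5·2 = 42 | 6·7 = 42
gcd(1,5,5,6) = 1

Coefficients: [1, 5, 5, 6]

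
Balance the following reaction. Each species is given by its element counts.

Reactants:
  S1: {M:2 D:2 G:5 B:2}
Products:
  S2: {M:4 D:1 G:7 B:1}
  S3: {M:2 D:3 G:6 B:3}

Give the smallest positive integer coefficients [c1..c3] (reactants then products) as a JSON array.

Coefficients: [5, 1, 3]

M: 5·2 = 10 | 1·4+3·2 = 10
D: 5·2 = 10 | 1·1+3·3 = 10
G: 5·5 = 25 | 1·7+3·6 = 25
B: 5·2 = 10 | 1·1+3·3 = 10
gcd(5,1,3) = 1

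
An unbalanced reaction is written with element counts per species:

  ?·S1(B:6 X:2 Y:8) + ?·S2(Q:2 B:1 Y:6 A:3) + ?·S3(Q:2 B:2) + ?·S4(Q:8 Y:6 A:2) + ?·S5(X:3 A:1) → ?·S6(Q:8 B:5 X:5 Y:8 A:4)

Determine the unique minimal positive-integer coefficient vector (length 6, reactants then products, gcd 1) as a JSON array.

Coefficients: [1, 2, 6, 2, 6, 4]

Q: 1·0+2·2+6·2+2·8+6·0 = 32 | 4·8 = 32
B: 1·6+2·1+6·2+2·0+6·0 = 20 | 4·5 = 20
X: 1·2+2·0+6·0+2·0+6·3 = 20 | 4·5 = 20
Y: 1·8+2·6+6·0+2·6+6·0 = 32 | 4·8 = 32
A: 1·0+2·3+6·0+2·2+6·1 = 16 | 4·4 = 16
gcd(1,2,6,2,6,4) = 1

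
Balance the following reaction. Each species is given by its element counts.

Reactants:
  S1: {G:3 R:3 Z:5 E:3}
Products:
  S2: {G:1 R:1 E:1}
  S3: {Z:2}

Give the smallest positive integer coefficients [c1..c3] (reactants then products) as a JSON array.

G: 2·3 = 6 | 6·1+5·0 = 6
R: 2·3 = 6 | 6·1+5·0 = 6
Z: 2·5 = 10 | 6·0+5·2 = 10
E: 2·3 = 6 | 6·1+5·0 = 6
gcd(2,6,5) = 1

Coefficients: [2, 6, 5]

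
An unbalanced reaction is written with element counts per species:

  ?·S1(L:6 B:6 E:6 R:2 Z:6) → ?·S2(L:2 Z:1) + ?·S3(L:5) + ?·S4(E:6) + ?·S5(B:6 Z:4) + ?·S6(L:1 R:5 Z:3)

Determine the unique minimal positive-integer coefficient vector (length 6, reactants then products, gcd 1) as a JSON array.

Coefficients: [5, 4, 4, 5, 5, 2]

L: 5·6 = 30 | 4·2+4·5+5·0+5·0+2·1 = 30
B: 5·6 = 30 | 4·0+4·0+5·0+5·6+2·0 = 30
E: 5·6 = 30 | 4·0+4·0+5·6+5·0+2·0 = 30
R: 5·2 = 10 | 4·0+4·0+5·0+5·0+2·5 = 10
Z: 5·6 = 30 | 4·1+4·0+5·0+5·4+2·3 = 30
gcd(5,4,4,5,5,2) = 1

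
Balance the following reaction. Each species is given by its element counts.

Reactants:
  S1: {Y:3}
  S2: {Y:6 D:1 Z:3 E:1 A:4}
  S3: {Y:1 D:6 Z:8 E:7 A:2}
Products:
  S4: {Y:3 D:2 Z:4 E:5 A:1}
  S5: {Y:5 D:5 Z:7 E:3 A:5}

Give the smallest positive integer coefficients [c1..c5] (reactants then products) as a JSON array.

Coefficients: [1, 3, 3, 3, 3]

Y: 1·3+3·6+3·1 = 24 | 3·3+3·5 = 24
D: 1·0+3·1+3·6 = 21 | 3·2+3·5 = 21
Z: 1·0+3·3+3·8 = 33 | 3·4+3·7 = 33
E: 1·0+3·1+3·7 = 24 | 3·5+3·3 = 24
A: 1·0+3·4+3·2 = 18 | 3·1+3·5 = 18
gcd(1,3,3,3,3) = 1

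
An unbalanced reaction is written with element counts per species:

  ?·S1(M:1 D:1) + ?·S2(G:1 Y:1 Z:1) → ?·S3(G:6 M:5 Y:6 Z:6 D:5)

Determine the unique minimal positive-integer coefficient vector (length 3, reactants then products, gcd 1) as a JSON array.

Coefficients: [5, 6, 1]

G: 5·0+6·1 = 6 | 1·6 = 6
M: 5·1+6·0 = 5 | 1·5 = 5
Y: 5·0+6·1 = 6 | 1·6 = 6
Z: 5·0+6·1 = 6 | 1·6 = 6
D: 5·1+6·0 = 5 | 1·5 = 5
gcd(5,6,1) = 1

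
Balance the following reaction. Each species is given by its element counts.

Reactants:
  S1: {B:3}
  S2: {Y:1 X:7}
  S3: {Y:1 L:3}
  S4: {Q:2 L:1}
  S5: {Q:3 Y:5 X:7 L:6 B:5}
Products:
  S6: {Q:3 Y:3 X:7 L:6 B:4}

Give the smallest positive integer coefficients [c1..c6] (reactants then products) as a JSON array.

Q: 5·0+4·0+6·0+6·2+1·3 = 15 | 5·3 = 15
Y: 5·0+4·1+6·1+6·0+1·5 = 15 | 5·3 = 15
X: 5·0+4·7+6·0+6·0+1·7 = 35 | 5·7 = 35
L: 5·0+4·0+6·3+6·1+1·6 = 30 | 5·6 = 30
B: 5·3+4·0+6·0+6·0+1·5 = 20 | 5·4 = 20
gcd(5,4,6,6,1,5) = 1

Coefficients: [5, 4, 6, 6, 1, 5]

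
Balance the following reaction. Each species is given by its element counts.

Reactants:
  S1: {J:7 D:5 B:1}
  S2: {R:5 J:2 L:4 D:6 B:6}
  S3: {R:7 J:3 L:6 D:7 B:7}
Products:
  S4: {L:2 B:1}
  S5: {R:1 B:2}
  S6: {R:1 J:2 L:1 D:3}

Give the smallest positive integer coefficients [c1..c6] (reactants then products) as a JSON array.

Coefficients: [1, 1, 1, 2, 6, 6]

R: 1·0+1·5+1·7 = 12 | 2·0+6·1+6·1 = 12
J: 1·7+1·2+1·3 = 12 | 2·0+6·0+6·2 = 12
L: 1·0+1·4+1·6 = 10 | 2·2+6·0+6·1 = 10
D: 1·5+1·6+1·7 = 18 | 2·0+6·0+6·3 = 18
B: 1·1+1·6+1·7 = 14 | 2·1+6·2+6·0 = 14
gcd(1,1,1,2,6,6) = 1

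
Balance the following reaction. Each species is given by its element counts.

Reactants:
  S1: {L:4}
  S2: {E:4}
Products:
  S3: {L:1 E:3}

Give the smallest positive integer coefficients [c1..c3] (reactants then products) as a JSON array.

Coefficients: [1, 3, 4]

L: 1·4+3·0 = 4 | 4·1 = 4
E: 1·0+3·4 = 12 | 4·3 = 12
gcd(1,3,4) = 1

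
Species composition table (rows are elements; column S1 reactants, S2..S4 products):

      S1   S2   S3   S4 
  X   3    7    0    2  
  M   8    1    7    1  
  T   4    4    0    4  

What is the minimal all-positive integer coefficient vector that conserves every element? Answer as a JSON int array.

Coefficients: [5, 1, 5, 4]

X: 5·3 = 15 | 1·7+5·0+4·2 = 15
M: 5·8 = 40 | 1·1+5·7+4·1 = 40
T: 5·4 = 20 | 1·4+5·0+4·4 = 20
gcd(5,1,5,4) = 1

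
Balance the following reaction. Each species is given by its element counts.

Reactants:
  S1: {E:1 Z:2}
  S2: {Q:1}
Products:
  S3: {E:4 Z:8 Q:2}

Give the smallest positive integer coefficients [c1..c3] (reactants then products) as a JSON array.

E: 4·1+2·0 = 4 | 1·4 = 4
Z: 4·2+2·0 = 8 | 1·8 = 8
Q: 4·0+2·1 = 2 | 1·2 = 2
gcd(4,2,1) = 1

Coefficients: [4, 2, 1]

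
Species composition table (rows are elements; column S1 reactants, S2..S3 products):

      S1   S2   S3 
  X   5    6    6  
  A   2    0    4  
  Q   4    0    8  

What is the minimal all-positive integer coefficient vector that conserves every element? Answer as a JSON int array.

Coefficients: [6, 2, 3]

X: 6·5 = 30 | 2·6+3·6 = 30
A: 6·2 = 12 | 2·0+3·4 = 12
Q: 6·4 = 24 | 2·0+3·8 = 24
gcd(6,2,3) = 1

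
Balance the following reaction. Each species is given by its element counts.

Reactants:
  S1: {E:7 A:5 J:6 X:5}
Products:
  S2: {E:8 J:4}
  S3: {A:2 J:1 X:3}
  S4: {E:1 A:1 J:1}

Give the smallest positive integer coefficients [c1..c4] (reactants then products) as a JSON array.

Coefficients: [3, 2, 5, 5]

E: 3·7 = 21 | 2·8+5·0+5·1 = 21
A: 3·5 = 15 | 2·0+5·2+5·1 = 15
J: 3·6 = 18 | 2·4+5·1+5·1 = 18
X: 3·5 = 15 | 2·0+5·3+5·0 = 15
gcd(3,2,5,5) = 1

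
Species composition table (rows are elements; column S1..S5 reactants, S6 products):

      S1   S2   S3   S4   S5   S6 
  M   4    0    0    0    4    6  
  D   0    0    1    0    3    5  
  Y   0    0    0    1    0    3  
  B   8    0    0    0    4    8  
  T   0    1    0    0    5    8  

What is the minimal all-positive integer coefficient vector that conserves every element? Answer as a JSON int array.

M: 1·4+6·0+4·0+6·0+2·4 = 12 | 2·6 = 12
D: 1·0+6·0+4·1+6·0+2·3 = 10 | 2·5 = 10
Y: 1·0+6·0+4·0+6·1+2·0 = 6 | 2·3 = 6
B: 1·8+6·0+4·0+6·0+2·4 = 16 | 2·8 = 16
T: 1·0+6·1+4·0+6·0+2·5 = 16 | 2·8 = 16
gcd(1,6,4,6,2,2) = 1

Coefficients: [1, 6, 4, 6, 2, 2]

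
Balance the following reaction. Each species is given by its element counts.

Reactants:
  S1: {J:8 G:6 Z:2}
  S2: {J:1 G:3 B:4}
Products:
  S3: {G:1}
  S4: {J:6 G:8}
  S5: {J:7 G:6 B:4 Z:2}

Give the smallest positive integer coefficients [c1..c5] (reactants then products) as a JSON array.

J: 3·8+3·1 = 27 | 1·0+1·6+3·7 = 27
G: 3·6+3·3 = 27 | 1·1+1·8+3·6 = 27
B: 3·0+3·4 = 12 | 1·0+1·0+3·4 = 12
Z: 3·2+3·0 = 6 | 1·0+1·0+3·2 = 6
gcd(3,3,1,1,3) = 1

Coefficients: [3, 3, 1, 1, 3]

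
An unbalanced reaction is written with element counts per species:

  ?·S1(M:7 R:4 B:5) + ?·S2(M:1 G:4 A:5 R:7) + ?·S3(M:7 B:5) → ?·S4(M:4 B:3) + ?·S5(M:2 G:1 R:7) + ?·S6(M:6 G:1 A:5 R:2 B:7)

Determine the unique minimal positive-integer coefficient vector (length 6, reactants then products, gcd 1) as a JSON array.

M: 4·7+1·1+1·7 = 36 | 6·4+3·2+1·6 = 36
G: 4·0+1·4+1·0 = 4 | 6·0+3·1+1·1 = 4
A: 4·0+1·5+1·0 = 5 | 6·0+3·0+1·5 = 5
R: 4·4+1·7+1·0 = 23 | 6·0+3·7+1·2 = 23
B: 4·5+1·0+1·5 = 25 | 6·3+3·0+1·7 = 25
gcd(4,1,1,6,3,1) = 1

Coefficients: [4, 1, 1, 6, 3, 1]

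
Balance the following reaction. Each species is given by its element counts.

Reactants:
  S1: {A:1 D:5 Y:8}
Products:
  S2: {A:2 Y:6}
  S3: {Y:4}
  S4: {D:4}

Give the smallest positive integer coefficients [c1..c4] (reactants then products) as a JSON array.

Coefficients: [4, 2, 5, 5]

A: 4·1 = 4 | 2·2+5·0+5·0 = 4
D: 4·5 = 20 | 2·0+5·0+5·4 = 20
Y: 4·8 = 32 | 2·6+5·4+5·0 = 32
gcd(4,2,5,5) = 1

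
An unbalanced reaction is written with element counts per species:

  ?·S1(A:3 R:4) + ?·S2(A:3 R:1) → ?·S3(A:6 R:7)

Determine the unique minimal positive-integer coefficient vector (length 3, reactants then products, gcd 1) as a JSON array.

Coefficients: [5, 1, 3]

A: 5·3+1·3 = 18 | 3·6 = 18
R: 5·4+1·1 = 21 | 3·7 = 21
gcd(5,1,3) = 1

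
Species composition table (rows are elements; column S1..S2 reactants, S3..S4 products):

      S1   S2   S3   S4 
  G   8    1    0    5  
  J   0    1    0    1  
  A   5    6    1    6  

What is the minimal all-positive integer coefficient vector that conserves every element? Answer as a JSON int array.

G: 1·8+2·1 = 10 | 5·0+2·5 = 10
J: 1·0+2·1 = 2 | 5·0+2·1 = 2
A: 1·5+2·6 = 17 | 5·1+2·6 = 17
gcd(1,2,5,2) = 1

Coefficients: [1, 2, 5, 2]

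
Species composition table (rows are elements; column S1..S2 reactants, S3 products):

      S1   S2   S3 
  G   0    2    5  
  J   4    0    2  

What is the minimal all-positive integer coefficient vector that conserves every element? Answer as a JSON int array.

Coefficients: [1, 5, 2]

G: 1·0+5·2 = 10 | 2·5 = 10
J: 1·4+5·0 = 4 | 2·2 = 4
gcd(1,5,2) = 1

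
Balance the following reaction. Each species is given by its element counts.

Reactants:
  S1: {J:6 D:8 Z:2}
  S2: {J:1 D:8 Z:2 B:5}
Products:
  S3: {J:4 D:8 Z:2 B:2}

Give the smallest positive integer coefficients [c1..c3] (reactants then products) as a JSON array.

J: 3·6+2·1 = 20 | 5·4 = 20
D: 3·8+2·8 = 40 | 5·8 = 40
Z: 3·2+2·2 = 10 | 5·2 = 10
B: 3·0+2·5 = 10 | 5·2 = 10
gcd(3,2,5) = 1

Coefficients: [3, 2, 5]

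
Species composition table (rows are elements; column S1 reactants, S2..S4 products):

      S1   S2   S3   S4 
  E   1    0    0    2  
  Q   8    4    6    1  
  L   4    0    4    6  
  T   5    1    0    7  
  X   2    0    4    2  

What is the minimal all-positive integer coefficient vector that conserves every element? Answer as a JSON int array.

E: 4·1 = 4 | 6·0+1·0+2·2 = 4
Q: 4·8 = 32 | 6·4+1·6+2·1 = 32
L: 4·4 = 16 | 6·0+1·4+2·6 = 16
T: 4·5 = 20 | 6·1+1·0+2·7 = 20
X: 4·2 = 8 | 6·0+1·4+2·2 = 8
gcd(4,6,1,2) = 1

Coefficients: [4, 6, 1, 2]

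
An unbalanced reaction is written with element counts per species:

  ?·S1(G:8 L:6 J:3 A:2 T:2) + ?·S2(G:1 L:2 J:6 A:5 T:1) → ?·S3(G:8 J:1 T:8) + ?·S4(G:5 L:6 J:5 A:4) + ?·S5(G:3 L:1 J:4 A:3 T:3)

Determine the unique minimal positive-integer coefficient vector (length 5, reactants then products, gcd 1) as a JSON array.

Coefficients: [5, 4, 1, 6, 2]

G: 5·8+4·1 = 44 | 1·8+6·5+2·3 = 44
L: 5·6+4·2 = 38 | 1·0+6·6+2·1 = 38
J: 5·3+4·6 = 39 | 1·1+6·5+2·4 = 39
A: 5·2+4·5 = 30 | 1·0+6·4+2·3 = 30
T: 5·2+4·1 = 14 | 1·8+6·0+2·3 = 14
gcd(5,4,1,6,2) = 1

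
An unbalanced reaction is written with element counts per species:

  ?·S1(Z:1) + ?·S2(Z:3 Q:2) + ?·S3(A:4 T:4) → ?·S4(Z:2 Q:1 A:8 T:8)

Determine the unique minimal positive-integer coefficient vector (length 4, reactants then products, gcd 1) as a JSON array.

Coefficients: [1, 1, 4, 2]

Z: 1·1+1·3+4·0 = 4 | 2·2 = 4
Q: 1·0+1·2+4·0 = 2 | 2·1 = 2
A: 1·0+1·0+4·4 = 16 | 2·8 = 16
T: 1·0+1·0+4·4 = 16 | 2·8 = 16
gcd(1,1,4,2) = 1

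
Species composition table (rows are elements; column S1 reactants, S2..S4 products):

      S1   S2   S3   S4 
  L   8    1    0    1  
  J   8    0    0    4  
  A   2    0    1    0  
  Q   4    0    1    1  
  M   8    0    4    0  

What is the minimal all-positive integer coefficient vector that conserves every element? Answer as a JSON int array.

Coefficients: [1, 6, 2, 2]

L: 1·8 = 8 | 6·1+2·0+2·1 = 8
J: 1·8 = 8 | 6·0+2·0+2·4 = 8
A: 1·2 = 2 | 6·0+2·1+2·0 = 2
Q: 1·4 = 4 | 6·0+2·1+2·1 = 4
M: 1·8 = 8 | 6·0+2·4+2·0 = 8
gcd(1,6,2,2) = 1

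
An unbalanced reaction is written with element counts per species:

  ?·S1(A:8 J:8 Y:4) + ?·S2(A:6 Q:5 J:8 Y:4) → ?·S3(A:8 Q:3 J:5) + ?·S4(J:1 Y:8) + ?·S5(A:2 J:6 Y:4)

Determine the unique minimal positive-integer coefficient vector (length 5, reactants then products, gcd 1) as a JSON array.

A: 4·8+3·6 = 50 | 5·8+1·0+5·2 = 50
Q: 4·0+3·5 = 15 | 5·3+1·0+5·0 = 15
J: 4·8+3·8 = 56 | 5·5+1·1+5·6 = 56
Y: 4·4+3·4 = 28 | 5·0+1·8+5·4 = 28
gcd(4,3,5,1,5) = 1

Coefficients: [4, 3, 5, 1, 5]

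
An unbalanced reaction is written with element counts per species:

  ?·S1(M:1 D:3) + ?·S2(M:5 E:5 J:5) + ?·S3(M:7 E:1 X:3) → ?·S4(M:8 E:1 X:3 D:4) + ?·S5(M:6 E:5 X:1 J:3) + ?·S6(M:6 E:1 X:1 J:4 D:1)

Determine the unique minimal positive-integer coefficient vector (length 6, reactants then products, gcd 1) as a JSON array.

Coefficients: [3, 2, 3, 2, 2, 1]

M: 3·1+2·5+3·7 = 34 | 2·8+2·6+1·6 = 34
E: 3·0+2·5+3·1 = 13 | 2·1+2·5+1·1 = 13
X: 3·0+2·0+3·3 = 9 | 2·3+2·1+1·1 = 9
J: 3·0+2·5+3·0 = 10 | 2·0+2·3+1·4 = 10
D: 3·3+2·0+3·0 = 9 | 2·4+2·0+1·1 = 9
gcd(3,2,3,2,2,1) = 1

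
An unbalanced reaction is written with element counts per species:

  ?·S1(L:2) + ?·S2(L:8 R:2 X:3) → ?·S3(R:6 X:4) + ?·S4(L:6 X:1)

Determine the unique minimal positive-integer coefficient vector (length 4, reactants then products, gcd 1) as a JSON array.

L: 3·2+3·8 = 30 | 1·0+5·6 = 30
R: 3·0+3·2 = 6 | 1·6+5·0 = 6
X: 3·0+3·3 = 9 | 1·4+5·1 = 9
gcd(3,3,1,5) = 1

Coefficients: [3, 3, 1, 5]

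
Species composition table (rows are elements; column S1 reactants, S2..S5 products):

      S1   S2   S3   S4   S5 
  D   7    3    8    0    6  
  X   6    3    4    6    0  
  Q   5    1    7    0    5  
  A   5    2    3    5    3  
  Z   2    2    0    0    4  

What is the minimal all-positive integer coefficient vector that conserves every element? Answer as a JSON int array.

Coefficients: [6, 4, 3, 2, 1]

D: 6·7 = 42 | 4·3+3·8+2·0+1·6 = 42
X: 6·6 = 36 | 4·3+3·4+2·6+1·0 = 36
Q: 6·5 = 30 | 4·1+3·7+2·0+1·5 = 30
A: 6·5 = 30 | 4·2+3·3+2·5+1·3 = 30
Z: 6·2 = 12 | 4·2+3·0+2·0+1·4 = 12
gcd(6,4,3,2,1) = 1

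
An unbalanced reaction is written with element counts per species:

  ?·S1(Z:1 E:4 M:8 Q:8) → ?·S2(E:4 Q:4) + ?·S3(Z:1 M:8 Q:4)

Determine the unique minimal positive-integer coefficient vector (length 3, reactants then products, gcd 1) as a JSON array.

Coefficients: [1, 1, 1]

Z: 1·1 = 1 | 1·0+1·1 = 1
E: 1·4 = 4 | 1·4+1·0 = 4
M: 1·8 = 8 | 1·0+1·8 = 8
Q: 1·8 = 8 | 1·4+1·4 = 8
gcd(1,1,1) = 1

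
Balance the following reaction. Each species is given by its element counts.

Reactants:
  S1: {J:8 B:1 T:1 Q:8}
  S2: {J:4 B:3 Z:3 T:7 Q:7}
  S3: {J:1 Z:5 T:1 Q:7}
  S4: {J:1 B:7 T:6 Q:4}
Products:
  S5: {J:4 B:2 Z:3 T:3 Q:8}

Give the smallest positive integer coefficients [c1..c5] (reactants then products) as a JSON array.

J: 2·8+1·4+3·1+1·1 = 24 | 6·4 = 24
B: 2·1+1·3+3·0+1·7 = 12 | 6·2 = 12
Z: 2·0+1·3+3·5+1·0 = 18 | 6·3 = 18
T: 2·1+1·7+3·1+1·6 = 18 | 6·3 = 18
Q: 2·8+1·7+3·7+1·4 = 48 | 6·8 = 48
gcd(2,1,3,1,6) = 1

Coefficients: [2, 1, 3, 1, 6]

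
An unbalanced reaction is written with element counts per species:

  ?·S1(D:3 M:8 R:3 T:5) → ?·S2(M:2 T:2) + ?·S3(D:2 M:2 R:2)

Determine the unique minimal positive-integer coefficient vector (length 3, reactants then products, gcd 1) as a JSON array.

D: 2·3 = 6 | 5·0+3·2 = 6
M: 2·8 = 16 | 5·2+3·2 = 16
R: 2·3 = 6 | 5·0+3·2 = 6
T: 2·5 = 10 | 5·2+3·0 = 10
gcd(2,5,3) = 1

Coefficients: [2, 5, 3]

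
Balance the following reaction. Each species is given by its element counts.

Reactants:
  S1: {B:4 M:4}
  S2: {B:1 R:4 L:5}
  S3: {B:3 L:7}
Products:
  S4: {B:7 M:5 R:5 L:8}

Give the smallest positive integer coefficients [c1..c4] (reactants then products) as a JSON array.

B: 5·4+5·1+1·3 = 28 | 4·7 = 28
M: 5·4+5·0+1·0 = 20 | 4·5 = 20
R: 5·0+5·4+1·0 = 20 | 4·5 = 20
L: 5·0+5·5+1·7 = 32 | 4·8 = 32
gcd(5,5,1,4) = 1

Coefficients: [5, 5, 1, 4]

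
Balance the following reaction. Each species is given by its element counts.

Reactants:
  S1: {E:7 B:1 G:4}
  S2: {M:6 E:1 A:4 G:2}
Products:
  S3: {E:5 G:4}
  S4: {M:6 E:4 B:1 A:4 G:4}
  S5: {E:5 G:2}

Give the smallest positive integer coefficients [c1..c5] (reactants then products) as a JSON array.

Coefficients: [5, 5, 1, 5, 3]

M: 5·0+5·6 = 30 | 1·0+5·6+3·0 = 30
E: 5·7+5·1 = 40 | 1·5+5·4+3·5 = 40
B: 5·1+5·0 = 5 | 1·0+5·1+3·0 = 5
A: 5·0+5·4 = 20 | 1·0+5·4+3·0 = 20
G: 5·4+5·2 = 30 | 1·4+5·4+3·2 = 30
gcd(5,5,1,5,3) = 1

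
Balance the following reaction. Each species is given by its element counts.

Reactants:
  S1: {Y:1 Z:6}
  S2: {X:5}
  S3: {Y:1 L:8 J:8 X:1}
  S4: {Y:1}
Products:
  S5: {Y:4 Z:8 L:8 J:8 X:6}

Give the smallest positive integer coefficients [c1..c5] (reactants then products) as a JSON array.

Y: 4·1+3·0+3·1+5·1 = 12 | 3·4 = 12
Z: 4·6+3·0+3·0+5·0 = 24 | 3·8 = 24
L: 4·0+3·0+3·8+5·0 = 24 | 3·8 = 24
J: 4·0+3·0+3·8+5·0 = 24 | 3·8 = 24
X: 4·0+3·5+3·1+5·0 = 18 | 3·6 = 18
gcd(4,3,3,5,3) = 1

Coefficients: [4, 3, 3, 5, 3]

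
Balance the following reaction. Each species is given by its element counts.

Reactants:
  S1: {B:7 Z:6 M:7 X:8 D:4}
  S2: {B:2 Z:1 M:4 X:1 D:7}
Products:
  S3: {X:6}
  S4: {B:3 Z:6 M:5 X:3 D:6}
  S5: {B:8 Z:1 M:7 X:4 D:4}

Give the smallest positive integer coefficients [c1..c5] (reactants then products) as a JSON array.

B: 6·7+4·2 = 50 | 3·0+6·3+4·8 = 50
Z: 6·6+4·1 = 40 | 3·0+6·6+4·1 = 40
M: 6·7+4·4 = 58 | 3·0+6·5+4·7 = 58
X: 6·8+4·1 = 52 | 3·6+6·3+4·4 = 52
D: 6·4+4·7 = 52 | 3·0+6·6+4·4 = 52
gcd(6,4,3,6,4) = 1

Coefficients: [6, 4, 3, 6, 4]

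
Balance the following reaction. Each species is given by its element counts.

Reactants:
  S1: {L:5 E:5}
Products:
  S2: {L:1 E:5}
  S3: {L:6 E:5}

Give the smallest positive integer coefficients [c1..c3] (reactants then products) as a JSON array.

Coefficients: [5, 1, 4]

L: 5·5 = 25 | 1·1+4·6 = 25
E: 5·5 = 25 | 1·5+4·5 = 25
gcd(5,1,4) = 1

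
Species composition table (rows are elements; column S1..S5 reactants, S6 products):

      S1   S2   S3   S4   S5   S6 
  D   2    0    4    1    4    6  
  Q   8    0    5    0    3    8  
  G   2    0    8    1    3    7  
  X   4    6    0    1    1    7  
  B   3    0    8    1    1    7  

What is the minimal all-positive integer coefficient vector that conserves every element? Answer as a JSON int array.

D: 2·2+1·0+1·4+6·1+1·4 = 18 | 3·6 = 18
Q: 2·8+1·0+1·5+6·0+1·3 = 24 | 3·8 = 24
G: 2·2+1·0+1·8+6·1+1·3 = 21 | 3·7 = 21
X: 2·4+1·6+1·0+6·1+1·1 = 21 | 3·7 = 21
B: 2·3+1·0+1·8+6·1+1·1 = 21 | 3·7 = 21
gcd(2,1,1,6,1,3) = 1

Coefficients: [2, 1, 1, 6, 1, 3]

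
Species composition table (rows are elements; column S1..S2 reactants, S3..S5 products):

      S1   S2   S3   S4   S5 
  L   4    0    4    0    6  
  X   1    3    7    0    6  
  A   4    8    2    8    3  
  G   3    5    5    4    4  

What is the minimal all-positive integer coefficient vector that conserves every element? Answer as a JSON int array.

L: 4·4+5·0 = 16 | 1·4+6·0+2·6 = 16
X: 4·1+5·3 = 19 | 1·7+6·0+2·6 = 19
A: 4·4+5·8 = 56 | 1·2+6·8+2·3 = 56
G: 4·3+5·5 = 37 | 1·5+6·4+2·4 = 37
gcd(4,5,1,6,2) = 1

Coefficients: [4, 5, 1, 6, 2]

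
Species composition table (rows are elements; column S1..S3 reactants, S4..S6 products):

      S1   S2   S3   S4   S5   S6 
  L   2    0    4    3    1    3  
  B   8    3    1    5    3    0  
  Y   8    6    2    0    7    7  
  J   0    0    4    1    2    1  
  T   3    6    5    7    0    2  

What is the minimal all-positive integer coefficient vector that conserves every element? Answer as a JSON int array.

Coefficients: [5, 1, 5, 6, 6, 2]

L: 5·2+1·0+5·4 = 30 | 6·3+6·1+2·3 = 30
B: 5·8+1·3+5·1 = 48 | 6·5+6·3+2·0 = 48
Y: 5·8+1·6+5·2 = 56 | 6·0+6·7+2·7 = 56
J: 5·0+1·0+5·4 = 20 | 6·1+6·2+2·1 = 20
T: 5·3+1·6+5·5 = 46 | 6·7+6·0+2·2 = 46
gcd(5,1,5,6,6,2) = 1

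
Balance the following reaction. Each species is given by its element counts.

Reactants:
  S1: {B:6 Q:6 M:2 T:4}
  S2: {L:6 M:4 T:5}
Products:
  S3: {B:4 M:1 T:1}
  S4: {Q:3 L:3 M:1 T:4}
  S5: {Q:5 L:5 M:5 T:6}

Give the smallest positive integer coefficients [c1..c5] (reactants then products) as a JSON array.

Coefficients: [4, 4, 6, 3, 3]

B: 4·6+4·0 = 24 | 6·4+3·0+3·0 = 24
Q: 4·6+4·0 = 24 | 6·0+3·3+3·5 = 24
L: 4·0+4·6 = 24 | 6·0+3·3+3·5 = 24
M: 4·2+4·4 = 24 | 6·1+3·1+3·5 = 24
T: 4·4+4·5 = 36 | 6·1+3·4+3·6 = 36
gcd(4,4,6,3,3) = 1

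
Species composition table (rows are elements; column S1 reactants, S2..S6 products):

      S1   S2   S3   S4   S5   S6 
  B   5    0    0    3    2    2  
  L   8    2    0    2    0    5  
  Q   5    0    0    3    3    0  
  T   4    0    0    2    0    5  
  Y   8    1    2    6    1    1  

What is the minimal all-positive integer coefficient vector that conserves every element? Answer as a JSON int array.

B: 3·5 = 15 | 6·0+3·0+1·3+4·2+2·2 = 15
L: 3·8 = 24 | 6·2+3·0+1·2+4·0+2·5 = 24
Q: 3·5 = 15 | 6·0+3·0+1·3+4·3+2·0 = 15
T: 3·4 = 12 | 6·0+3·0+1·2+4·0+2·5 = 12
Y: 3·8 = 24 | 6·1+3·2+1·6+4·1+2·1 = 24
gcd(3,6,3,1,4,2) = 1

Coefficients: [3, 6, 3, 1, 4, 2]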